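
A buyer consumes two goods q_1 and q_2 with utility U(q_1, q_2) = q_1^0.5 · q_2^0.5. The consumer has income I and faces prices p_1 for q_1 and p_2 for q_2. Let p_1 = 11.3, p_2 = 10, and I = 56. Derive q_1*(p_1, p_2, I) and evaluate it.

q_1* = 2.4779

MU_q_1/MU_q_2 = (0.5·q_2)/(0.5·q_1); tangency sets this equal to p_1/p_2.
Rearranging, p_2·q_2 = p_1·q_1. Substituting into the budget gives p_1·q_1·(1 + 1) = I.
Demand: q_1*(p_1,p_2,I) = 0.5·I/p_1 and q_2* = 0.5·I/p_2.
At p_1=11.3, p_2=10, I=56: q_1* = 0.5·56/11.3 = 2.4779.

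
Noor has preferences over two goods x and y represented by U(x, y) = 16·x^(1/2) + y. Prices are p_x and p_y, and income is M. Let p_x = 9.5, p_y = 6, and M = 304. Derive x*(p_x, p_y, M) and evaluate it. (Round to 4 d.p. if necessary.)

Set MRS = p_x/p_y: 8·x^(−1/2) = p_x/p_y.
Thus x* = (8·p_y/p_x)² — independent of M — with the rest of income spent on y.
Plugging in: x* = (8·6/9.5)² = 25.5291.

x* = 25.5291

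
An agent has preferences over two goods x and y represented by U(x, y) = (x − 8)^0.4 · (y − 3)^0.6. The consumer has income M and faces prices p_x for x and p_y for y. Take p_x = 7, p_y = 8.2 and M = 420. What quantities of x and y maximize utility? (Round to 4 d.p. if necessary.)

Let x' = x−8, y' = y−3. MRS = (2/3)·y'/x' = p_x/p_y.
After buying the subsistence bundle (8, 3), a share 0.4 of the remaining income goes to x: x* = 8 + 0.4·(M − 8p_x − 3p_y)/p_x.
Discretionary income = 420 − 8·7 − 3·8.2 = 339.4; x* = 8 + 0.4·339.4/7 = 27.3943; y* = 3 + 0.6·339.4/8.2 = 27.8341.

x* = 27.3943, y* = 27.8341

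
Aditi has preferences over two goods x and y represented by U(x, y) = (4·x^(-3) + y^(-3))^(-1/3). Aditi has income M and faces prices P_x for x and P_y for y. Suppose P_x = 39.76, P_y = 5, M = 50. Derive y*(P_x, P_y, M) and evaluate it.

y* = 1.2992

From the CES first-order condition, 4·(y/x)^(4) = P_x/P_y.
Solve for the ratio: y/x = [(1/4)·P_x/P_y]^(0.25).
Substitute y = (y/x)·x into the budget: x* = M/(P_x + P_y·(y/x)).
Numerically y/x = 1.187419, so x* = 50/(39.76 + 5·1.187419) = 1.0942 and y* = 1.187419·1.0942 = 1.2992.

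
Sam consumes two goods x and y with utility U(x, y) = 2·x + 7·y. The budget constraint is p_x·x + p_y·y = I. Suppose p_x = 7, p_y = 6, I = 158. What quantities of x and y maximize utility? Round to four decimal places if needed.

Perfect substitutes: compare marginal utility per dollar. 2/p_x vs 7/p_y → 0.2857 vs 1.1667.
y gives more utility per dollar, so spend all income on y: y* = I/p_y, x* = 0.
Numerically: x* = 0, y* = 26.3333.

x* = 0, y* = 26.3333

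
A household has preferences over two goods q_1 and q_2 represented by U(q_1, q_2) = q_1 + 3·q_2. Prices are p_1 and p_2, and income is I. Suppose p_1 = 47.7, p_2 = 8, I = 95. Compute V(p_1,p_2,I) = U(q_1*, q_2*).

V = 35.625

Perfect substitutes: compare marginal utility per dollar. 1/p_1 vs 3/p_2 → 0.021 vs 0.375.
q_2 gives more utility per dollar, so spend all income on q_2: q_2* = I/p_2, q_1* = 0.
Numerically: q_1* = 0, q_2* = 11.875.
Utility at the optimum: U(0, 11.875) = 35.625.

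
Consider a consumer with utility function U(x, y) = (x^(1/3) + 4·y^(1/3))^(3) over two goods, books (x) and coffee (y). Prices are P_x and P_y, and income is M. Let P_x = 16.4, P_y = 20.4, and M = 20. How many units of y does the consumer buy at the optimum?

y* = 0.8604

MU_x ∝ x^(-2/3), MU_y ∝ 4·y^(-2/3), so MRS = (1/4)·(y/x)^(2/3) = P_x/P_y.
Solve for the ratio: y/x = [4·P_x/P_y]^(1.5).
With the ratio pinned down, the budget gives x* = M/(P_x + P_y·(y/x)) and y* = (y/x)·x*.
Numerically y/x = 5.766476, so x* = 20/(16.4 + 20.4·5.766476) = 0.1492 and y* = 5.766476·0.1492 = 0.8604.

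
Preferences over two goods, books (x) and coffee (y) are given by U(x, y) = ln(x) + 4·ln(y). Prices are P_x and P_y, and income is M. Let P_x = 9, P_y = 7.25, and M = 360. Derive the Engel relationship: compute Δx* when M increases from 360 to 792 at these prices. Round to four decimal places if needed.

At P_x=9, P_y=7.25, M=360: x* = 0.2·360/9 = 8.
At M' = 792: x* = 17.6. Change: 17.6 − 8 = 9.6.

Δx* = 9.6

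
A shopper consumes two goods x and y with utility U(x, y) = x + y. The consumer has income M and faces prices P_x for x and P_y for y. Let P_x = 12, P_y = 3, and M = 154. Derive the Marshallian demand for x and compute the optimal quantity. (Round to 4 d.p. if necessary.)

x* = 0

y gives more utility per dollar, so spend all income on y: y* = M/P_y, x* = 0.
Numerically: x* = 0, y* = 51.3333.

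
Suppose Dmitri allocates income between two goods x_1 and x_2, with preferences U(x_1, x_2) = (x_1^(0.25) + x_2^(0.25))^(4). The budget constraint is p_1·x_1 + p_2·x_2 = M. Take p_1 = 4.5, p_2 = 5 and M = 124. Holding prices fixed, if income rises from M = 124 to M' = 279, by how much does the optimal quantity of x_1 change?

Δx_1* = 17.5246

MRS = MU_x_1/MU_x_2 = (x_2/x_1)^(0.75). Set equal to p_1/p_2.
Solve for the ratio: x_2/x_1 = [p_1/p_2]^(4/3).
With the ratio pinned down, the budget gives x_1* = M/(p_1 + p_2·(x_2/x_1)) and x_2* = (x_2/x_1)·x_1*.
Numerically x_2/x_1 = 0.86894, so x_1* = 124/(4.5 + 5·0.86894) = 14.0197.
At M' = 279: x_1* = 31.5443. Change: 31.5443 − 14.0197 = 17.5246.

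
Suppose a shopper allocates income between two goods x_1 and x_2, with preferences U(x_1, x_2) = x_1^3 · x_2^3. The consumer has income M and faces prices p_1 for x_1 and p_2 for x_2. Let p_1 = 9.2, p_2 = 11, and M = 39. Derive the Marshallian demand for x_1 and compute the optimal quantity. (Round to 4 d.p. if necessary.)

Demand: x_1*(p_1,p_2,M) = 0.5·M/p_1 and x_2* = 0.5·M/p_2.
At p_1=9.2, p_2=11, M=39: x_1* = 0.5·39/9.2 = 2.1196.

x_1* = 2.1196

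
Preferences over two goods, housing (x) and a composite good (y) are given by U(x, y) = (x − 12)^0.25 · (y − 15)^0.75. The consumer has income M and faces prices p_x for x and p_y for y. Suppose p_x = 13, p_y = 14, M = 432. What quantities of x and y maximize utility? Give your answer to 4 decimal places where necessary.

x* = 13.2692, y* = 18.5357

Substituting into the budget: x* = 12 + 0.25·(M − 12·p_x − 15·p_y)/p_x, and y* = 15 + 0.75·(…)/p_y.
Discretionary income = 432 − 12·13 − 15·14 = 66; x* = 12 + 0.25·66/13 = 13.2692; y* = 15 + 0.75·66/14 = 18.5357.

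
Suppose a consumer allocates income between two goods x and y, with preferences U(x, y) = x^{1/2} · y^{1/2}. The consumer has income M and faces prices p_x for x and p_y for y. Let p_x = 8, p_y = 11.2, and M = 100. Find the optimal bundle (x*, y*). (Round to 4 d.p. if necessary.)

MU_x/MU_y = (0.5·y)/(0.5·x); tangency sets this equal to p_x/p_y.
So 0.5·p_y·y = 0.5·p_x·x; combined with the budget, a share 0.5 of income goes to x.
Demand: x*(p_x,p_y,M) = 0.5·M/p_x and y* = 0.5·M/p_y.
At p_x=8, p_y=11.2, M=100: x* = 0.5·100/8 = 6.25, y* = 4.4643.

x* = 6.25, y* = 4.4643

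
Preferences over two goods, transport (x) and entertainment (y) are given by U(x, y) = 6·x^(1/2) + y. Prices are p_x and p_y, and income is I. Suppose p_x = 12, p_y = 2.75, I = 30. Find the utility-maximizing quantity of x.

x* = 0.4727

MU_x = 3/√x, MU_y = 1. Tangency: 3/√x = p_x/p_y.
Thus x* = (3·p_y/p_x)² — independent of I — with the rest of income spent on y.
Plugging in: x* = (3·2.75/12)² = 0.4727.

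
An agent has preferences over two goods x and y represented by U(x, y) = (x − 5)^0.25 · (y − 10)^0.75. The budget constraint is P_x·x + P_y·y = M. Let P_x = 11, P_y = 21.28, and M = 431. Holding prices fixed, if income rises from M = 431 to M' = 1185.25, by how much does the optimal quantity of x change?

Δx* = 17.142

This is Cobb-Douglas in (x−5, y−10): tangency gives 0.25·P_y·(y−10) = 0.75·P_x·(x−5).
After buying the subsistence bundle (5, 10), a share 0.25 of the remaining income goes to x: x* = 5 + 0.25·(M − 5P_x − 10P_y)/P_x.
Discretionary income = 431 − 5·11 − 10·21.28 = 163.2; x* = 5 + 0.25·163.2/11 = 8.7091.
At M' = 1185.25: x* = 25.8511. Change: 25.8511 − 8.7091 = 17.142.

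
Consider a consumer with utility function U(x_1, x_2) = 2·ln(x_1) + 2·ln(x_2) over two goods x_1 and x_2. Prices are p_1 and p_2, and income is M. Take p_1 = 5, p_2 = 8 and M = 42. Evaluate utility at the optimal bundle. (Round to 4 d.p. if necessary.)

V = 4.8003

Tangency: MRS = x_2/x_1 = p_1/p_2.
So 2·p_2·x_2 = 2·p_1·x_1; combined with the budget, a share 0.5 of income goes to x_1.
Demand: x_1*(p_1,p_2,M) = 0.5·M/p_1 and x_2* = 0.5·M/p_2.
At p_1=5, p_2=8, M=42: x_1* = 0.5·42/5 = 4.2, x_2* = 2.625.
Utility at the optimum: U(4.2, 2.625) = 4.8003.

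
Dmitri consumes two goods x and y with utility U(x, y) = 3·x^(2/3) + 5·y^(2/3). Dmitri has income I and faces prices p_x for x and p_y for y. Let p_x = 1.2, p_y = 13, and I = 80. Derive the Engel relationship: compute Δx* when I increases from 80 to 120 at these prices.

MU_x ∝ 3·x^(-1/3), MU_y ∝ 5·y^(-1/3), so MRS = (3/5)·(y/x)^(1/3) = p_x/p_y.
Solve for the ratio: y/x = [(5/3)·p_x/p_y]^(3).
With the ratio pinned down, the budget gives x* = I/(p_x + p_y·(y/x)) and y* = (y/x)·x*.
Numerically y/x = 0.003641, so x* = 80/(1.2 + 13·0.003641) = 64.1366.
At I' = 120: x* = 96.2049. Change: 96.2049 − 64.1366 = 32.0683.

Δx* = 32.0683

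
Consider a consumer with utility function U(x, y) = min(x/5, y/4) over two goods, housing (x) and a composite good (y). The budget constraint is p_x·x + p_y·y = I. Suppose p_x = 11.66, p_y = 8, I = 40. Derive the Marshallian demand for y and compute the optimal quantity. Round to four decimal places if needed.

Leontief preferences: the optimum is at the kink where x/5 = y/4, i.e. y = (4/5)·x.
Budget: p_x·x + p_y·(4/5)·x = I, so (5·p_x + 4·p_y)·x = 5·I.
Demand: x*(p_x,p_y,I) = 5·I/(5·p_x + 4·p_y), y* = 4·I/(5·p_x + 4·p_y).
Here 5·11.66 + 4·8 = 90.3, giving y* = 1.7719.

y* = 1.7719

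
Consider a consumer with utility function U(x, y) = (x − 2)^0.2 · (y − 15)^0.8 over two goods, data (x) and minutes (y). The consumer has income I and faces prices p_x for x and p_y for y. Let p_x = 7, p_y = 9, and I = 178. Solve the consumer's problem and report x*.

MRS = (1/4)·(y−15)/(x−2). Tangency with p_x/p_y gives y−15 = 4·(p_x/p_y)·(x−2).
After buying the subsistence bundle (2, 15), a share 0.2 of the remaining income goes to x: x* = 2 + 0.2·(I − 2p_x − 15p_y)/p_x.
Discretionary income = 178 − 2·7 − 15·9 = 29; x* = 2 + 0.2·29/7 = 2.8286.

x* = 2.8286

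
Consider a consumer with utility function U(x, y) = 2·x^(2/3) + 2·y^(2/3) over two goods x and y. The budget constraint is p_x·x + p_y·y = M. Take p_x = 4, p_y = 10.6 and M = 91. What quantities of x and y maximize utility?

x* = 19.9142, y* = 1.0701

MU_x ∝ 2·x^(-1/3), MU_y ∝ 2·y^(-1/3), so MRS = (y/x)^(1/3) = p_x/p_y.
Hence y/x = (p_x/p_y)^(1/(1/3)), i.e. raised to the 3 power.
With the ratio pinned down, the budget gives x* = M/(p_x + p_y·(y/x)) and y* = (y/x)·x*.
Numerically y/x = 0.053736, so x* = 91/(4 + 10.6·0.053736) = 19.9142 and y* = 0.053736·19.9142 = 1.0701.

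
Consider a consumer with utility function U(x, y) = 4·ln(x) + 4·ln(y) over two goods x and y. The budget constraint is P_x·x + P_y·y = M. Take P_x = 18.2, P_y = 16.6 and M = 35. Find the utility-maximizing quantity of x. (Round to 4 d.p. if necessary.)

x* = 0.9615

Demand: x*(P_x,P_y,M) = 0.5·M/P_x and y* = 0.5·M/P_y.
At P_x=18.2, P_y=16.6, M=35: x* = 0.5·35/18.2 = 0.9615.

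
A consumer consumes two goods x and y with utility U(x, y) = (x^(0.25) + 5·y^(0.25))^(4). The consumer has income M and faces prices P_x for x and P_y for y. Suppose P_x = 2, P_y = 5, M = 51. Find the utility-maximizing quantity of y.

y* = 8.8027

MRS = MU_x/MU_y = (1/5)·(y/x)^(0.75). Set equal to P_x/P_y.
Hence y/x = (5·P_x/P_y)^(1/(0.75)), i.e. raised to the 4/3 power.
With the ratio pinned down, the budget gives x* = M/(P_x + P_y·(y/x)) and y* = (y/x)·x*.
Numerically y/x = 2.519842, so x* = 51/(2 + 5·2.519842) = 3.4933 and y* = 2.519842·3.4933 = 8.8027.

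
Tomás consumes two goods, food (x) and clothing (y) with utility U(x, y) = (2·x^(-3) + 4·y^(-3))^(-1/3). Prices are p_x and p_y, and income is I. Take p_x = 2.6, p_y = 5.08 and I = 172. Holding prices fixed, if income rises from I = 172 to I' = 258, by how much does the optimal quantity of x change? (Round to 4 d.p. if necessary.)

Δx* = 11.1547

From the CES first-order condition, (1/2)·(y/x)^(4) = p_x/p_y.
Hence y/x = (2·p_x/p_y)^(1/(4)), i.e. raised to the 0.25 power.
Substitute y = (y/x)·x into the budget: x* = I/(p_x + p_y·(y/x)).
Numerically y/x = 1.005854, so x* = 172/(2.6 + 5.08·1.005854) = 22.3094.
At I' = 258: x* = 33.4642. Change: 33.4642 − 22.3094 = 11.1547.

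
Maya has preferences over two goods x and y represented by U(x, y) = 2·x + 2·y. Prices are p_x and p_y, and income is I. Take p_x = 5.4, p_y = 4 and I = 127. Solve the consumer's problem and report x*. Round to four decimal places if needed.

x* = 0

Perfect substitutes: compare marginal utility per dollar. 2/p_x vs 2/p_y → 0.3704 vs 0.5.
y gives more utility per dollar, so spend all income on y: y* = I/p_y, x* = 0.
Numerically: x* = 0, y* = 31.75.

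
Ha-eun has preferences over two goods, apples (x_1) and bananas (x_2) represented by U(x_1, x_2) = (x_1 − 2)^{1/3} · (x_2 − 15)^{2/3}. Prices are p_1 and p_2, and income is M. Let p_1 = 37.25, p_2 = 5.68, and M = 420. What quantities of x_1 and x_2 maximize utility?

x_1* = 4.3293, x_2* = 45.5516

This is Cobb-Douglas in (x_1−2, x_2−15): tangency gives 1/3·p_2·(x_2−15) = 2/3·p_1·(x_1−2).
After buying the subsistence bundle (2, 15), a share 1/3 of the remaining income goes to x_1: x_1* = 2 + 1/3·(M − 2p_1 − 15p_2)/p_1.
Discretionary income = 420 − 2·37.25 − 15·5.68 = 260.3; x_1* = 2 + 1/3·260.3/37.25 = 4.3293; x_2* = 15 + 2/3·260.3/5.68 = 45.5516.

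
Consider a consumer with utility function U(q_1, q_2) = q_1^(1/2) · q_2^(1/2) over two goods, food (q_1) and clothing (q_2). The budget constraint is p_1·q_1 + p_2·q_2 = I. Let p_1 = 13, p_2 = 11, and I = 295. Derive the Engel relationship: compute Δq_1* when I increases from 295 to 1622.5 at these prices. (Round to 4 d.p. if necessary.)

Δq_1* = 51.0577

The MRS is q_2/q_1. Set MRS = p_1/p_2.
Rearranging, p_2·q_2 = p_1·q_1. Substituting into the budget gives p_1·q_1·(1 + 1) = I.
Demand: q_1*(p_1,p_2,I) = 0.5·I/p_1 and q_2* = 0.5·I/p_2.
At p_1=13, p_2=11, I=295: q_1* = 0.5·295/13 = 11.3462.
At I' = 1622.5: q_1* = 62.4038. Change: 62.4038 − 11.3462 = 51.0577.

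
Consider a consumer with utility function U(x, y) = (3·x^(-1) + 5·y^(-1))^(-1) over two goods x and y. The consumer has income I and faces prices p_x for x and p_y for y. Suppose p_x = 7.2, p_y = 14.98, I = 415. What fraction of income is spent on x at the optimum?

share on x = 0.3494

MRS = MU_x/MU_y = (3/5)·(y/x)^(2). Set equal to p_x/p_y.
Solve for the ratio: y/x = [(5/3)·p_x/p_y]^(0.5).
Substitute y = (y/x)·x into the budget: x* = I/(p_x + p_y·(y/x)).
Numerically y/x = 0.895024, so x* = 415/(7.2 + 14.98·0.895024) = 20.1383 and y* = 0.895024·20.1383 = 18.0243.
Expenditure on x: 7.2·20.1383 = 144.996; share = 0.3494.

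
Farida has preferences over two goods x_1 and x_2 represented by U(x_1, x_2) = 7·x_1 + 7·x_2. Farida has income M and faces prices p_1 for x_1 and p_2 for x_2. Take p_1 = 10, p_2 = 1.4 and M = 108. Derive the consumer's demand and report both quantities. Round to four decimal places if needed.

x_2 gives more utility per dollar, so spend all income on x_2: x_2* = M/p_2, x_1* = 0.
Numerically: x_1* = 0, x_2* = 77.1429.

x_1* = 0, x_2* = 77.1429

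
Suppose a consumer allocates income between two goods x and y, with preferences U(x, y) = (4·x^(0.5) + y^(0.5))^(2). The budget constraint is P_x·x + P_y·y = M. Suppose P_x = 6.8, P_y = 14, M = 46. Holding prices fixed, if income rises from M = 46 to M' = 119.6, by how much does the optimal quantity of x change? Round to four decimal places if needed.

MRS = MU_x/MU_y = 4·(y/x)^(0.5). Set equal to P_x/P_y.
Solve for the ratio: y/x = [(1/4)·P_x/P_y]^(2).
With the ratio pinned down, the budget gives x* = M/(P_x + P_y·(y/x)) and y* = (y/x)·x*.
Numerically y/x = 0.014745, so x* = 46/(6.8 + 14·0.014745) = 6.5654.
At M' = 119.6: x* = 17.07. Change: 17.07 − 6.5654 = 10.5046.

Δx* = 10.5046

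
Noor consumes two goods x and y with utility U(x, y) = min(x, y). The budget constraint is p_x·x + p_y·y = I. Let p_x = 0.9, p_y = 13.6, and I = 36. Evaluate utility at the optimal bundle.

Leontief preferences: the optimum is at the kink where x/1 = y/1, i.e. y = x.
Budget: p_x·x + p_y·x = I, so (p_x + p_y)·x = I.
Demand: x*(p_x,p_y,I) = I/(p_x + p_y), y* = I/(p_x + p_y).
Here 0.9 + 13.6 = 14.5, giving x* = 2.4828 and y* = 2.4828.
Utility at the optimum: U(2.4828, 2.4828) = 2.4828.

V = 2.4828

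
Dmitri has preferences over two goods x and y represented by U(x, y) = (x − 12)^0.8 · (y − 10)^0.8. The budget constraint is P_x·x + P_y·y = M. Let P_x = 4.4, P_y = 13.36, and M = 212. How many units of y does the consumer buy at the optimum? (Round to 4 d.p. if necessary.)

y* = 10.9581

Let x' = x−12, y' = y−10. MRS = y'/x' = P_x/P_y.
After buying the subsistence bundle (12, 10), a share 0.5 of the remaining income goes to x: x* = 12 + 0.5·(M − 12P_x − 10P_y)/P_x.
Discretionary income = 212 − 12·4.4 − 10·13.36 = 25.6; y* = 10 + 0.5·25.6/13.36 = 10.9581.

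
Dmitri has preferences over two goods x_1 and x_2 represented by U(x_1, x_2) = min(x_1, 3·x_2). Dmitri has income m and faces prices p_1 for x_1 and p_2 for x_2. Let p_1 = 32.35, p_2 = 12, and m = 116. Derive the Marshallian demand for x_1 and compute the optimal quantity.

x_1* = 3.1912

With perfect complements, no substitution: consume in ratio x_1:x_2 = 3:1.
Budget: p_1·x_1 + p_2·(1/3)·x_1 = m, so (3·p_1 + p_2)·x_1 = 3·m.
Demand: x_1*(p_1,p_2,m) = 3·m/(3·p_1 + p_2), x_2* = m/(3·p_1 + p_2).
Here 3·32.35 + 12 = 109.05, giving x_1* = 3.1912.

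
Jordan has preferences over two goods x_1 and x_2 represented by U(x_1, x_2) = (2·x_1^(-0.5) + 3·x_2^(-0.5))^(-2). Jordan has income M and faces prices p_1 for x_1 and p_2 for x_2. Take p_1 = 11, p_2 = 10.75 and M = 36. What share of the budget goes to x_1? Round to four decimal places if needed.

share on x_1 = 0.4347

MRS = MU_x_1/MU_x_2 = (2/3)·(x_2/x_1)^(1.5). Set equal to p_1/p_2.
Solve for the ratio: x_2/x_1 = [(3/2)·p_1/p_2]^(2/3).
Substitute x_2 = (x_2/x_1)·x_1 into the budget: x_1* = M/(p_1 + p_2·(x_2/x_1)).
Numerically x_2/x_1 = 1.330609, so x_1* = 36/(11 + 10.75·1.330609) = 1.4227 and x_2* = 1.330609·1.4227 = 1.8931.
Expenditure on x_1: 11·1.4227 = 15.6497; share = 0.4347.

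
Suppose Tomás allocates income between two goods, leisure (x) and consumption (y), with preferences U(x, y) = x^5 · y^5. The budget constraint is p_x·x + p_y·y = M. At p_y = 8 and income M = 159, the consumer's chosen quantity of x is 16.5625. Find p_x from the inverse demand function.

p_x = 4.8

MU_x/MU_y = (5·y)/(5·x); tangency sets this equal to p_x/p_y.
So 5·p_y·y = 5·p_x·x; combined with the budget, a share 0.5 of income goes to x.
Demand: x*(p_x,p_y,M) = 0.5·M/p_x and y* = 0.5·M/p_y.
Set x* = 16.5625 in the demand function and solve for p_x: p_x = 4.8.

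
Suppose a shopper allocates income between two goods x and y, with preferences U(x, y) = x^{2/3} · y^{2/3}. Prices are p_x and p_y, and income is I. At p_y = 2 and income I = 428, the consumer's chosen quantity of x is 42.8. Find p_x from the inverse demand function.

The MRS is y/x. Set MRS = p_x/p_y.
So 2/3·p_y·y = 2/3·p_x·x; combined with the budget, a share 0.5 of income goes to x.
Demand: x*(p_x,p_y,I) = 0.5·I/p_x and y* = 0.5·I/p_y.
Set x* = 42.8 in the demand function and solve for p_x: p_x = 5.

p_x = 5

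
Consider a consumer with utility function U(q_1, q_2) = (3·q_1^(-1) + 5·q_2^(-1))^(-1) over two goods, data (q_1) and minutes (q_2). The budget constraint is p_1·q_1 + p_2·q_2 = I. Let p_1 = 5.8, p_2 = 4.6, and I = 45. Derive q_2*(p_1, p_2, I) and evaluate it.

Substitute q_2 = (q_2/q_1)·q_1 into the budget: q_1* = I/(p_1 + p_2·(q_2/q_1)).
Numerically q_2/q_1 = 1.449638, so q_1* = 45/(5.8 + 4.6·1.449638) = 3.6091 and q_2* = 1.449638·3.6091 = 5.2319.

q_2* = 5.2319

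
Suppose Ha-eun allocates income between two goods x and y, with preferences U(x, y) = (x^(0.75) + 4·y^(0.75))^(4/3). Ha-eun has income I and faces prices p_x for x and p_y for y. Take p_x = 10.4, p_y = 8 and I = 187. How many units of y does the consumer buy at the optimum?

y* = 23.3335

MRS = MU_x/MU_y = (1/4)·(y/x)^(0.25). Set equal to p_x/p_y.
Solve for the ratio: y/x = [4·p_x/p_y]^(4).
Substitute y = (y/x)·x into the budget: x* = I/(p_x + p_y·(y/x)).
Numerically y/x = 731.1616, so x* = 187/(10.4 + 8·731.1616) = 0.0319 and y* = 731.1616·0.0319 = 23.3335.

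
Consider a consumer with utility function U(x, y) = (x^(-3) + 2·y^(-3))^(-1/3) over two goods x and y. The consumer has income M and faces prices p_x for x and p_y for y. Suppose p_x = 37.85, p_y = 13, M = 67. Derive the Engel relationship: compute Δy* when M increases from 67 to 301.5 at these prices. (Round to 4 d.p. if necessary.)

Δy* = 6.2758

MRS = MU_x/MU_y = (1/2)·(y/x)^(4). Set equal to p_x/p_y.
Hence y/x = (2·p_x/p_y)^(1/(4)), i.e. raised to the 0.25 power.
With the ratio pinned down, the budget gives x* = M/(p_x + p_y·(y/x)) and y* = (y/x)·x*.
Numerically y/x = 1.553417, so x* = 67/(37.85 + 13·1.553417) = 1.1543 and y* = 1.553417·1.1543 = 1.7931.
At M' = 301.5: y* = 8.0689. Change: 8.0689 − 1.7931 = 6.2758.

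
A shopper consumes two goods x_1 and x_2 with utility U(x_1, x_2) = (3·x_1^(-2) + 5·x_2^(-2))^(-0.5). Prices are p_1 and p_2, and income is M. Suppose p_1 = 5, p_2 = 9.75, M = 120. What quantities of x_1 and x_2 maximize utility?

x_1* = 8.4194, x_2* = 7.9901

MU_x_1 ∝ 3·x_1^(-3), MU_x_2 ∝ 5·x_2^(-3), so MRS = (3/5)·(x_2/x_1)^(3) = p_1/p_2.
Solve for the ratio: x_2/x_1 = [(5/3)·p_1/p_2]^(1/3).
With the ratio pinned down, the budget gives x_1* = M/(p_1 + p_2·(x_2/x_1)) and x_2* = (x_2/x_1)·x_1*.
Numerically x_2/x_1 = 0.949011, so x_1* = 120/(5 + 9.75·0.949011) = 8.4194 and x_2* = 0.949011·8.4194 = 7.9901.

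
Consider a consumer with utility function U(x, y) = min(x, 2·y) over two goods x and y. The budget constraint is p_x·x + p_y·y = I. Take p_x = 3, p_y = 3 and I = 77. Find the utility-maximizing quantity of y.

y* = 8.5556

With perfect complements, no substitution: consume in ratio x:y = 2:1.
Budget: p_x·x + p_y·(1/2)·x = I, so (2·p_x + p_y)·x = 2·I.
Demand: x*(p_x,p_y,I) = 2·I/(2·p_x + p_y), y* = I/(2·p_x + p_y).
Here 2·3 + 3 = 9, giving y* = 8.5556.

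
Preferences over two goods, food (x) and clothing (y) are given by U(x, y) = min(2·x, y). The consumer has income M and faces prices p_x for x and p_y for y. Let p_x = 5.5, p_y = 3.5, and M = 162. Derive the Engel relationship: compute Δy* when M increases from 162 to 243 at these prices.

Δy* = 12.96

Leontief preferences: the optimum is at the kink where x/1 = y/2, i.e. y = 2·x.
Budget: p_x·x + p_y·2·x = M, so (p_x + 2·p_y)·x = M.
Demand: x*(p_x,p_y,M) = M/(p_x + 2·p_y), y* = 2·M/(p_x + 2·p_y).
Here 5.5 + 2·3.5 = 12.5, giving y* = 25.92.
At M' = 243: y* = 38.88. Change: 38.88 − 25.92 = 12.96.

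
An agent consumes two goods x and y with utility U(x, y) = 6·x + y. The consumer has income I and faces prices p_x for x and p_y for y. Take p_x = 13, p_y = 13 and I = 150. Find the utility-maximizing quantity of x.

x* = 11.5385

Numerically: x* = 11.5385, y* = 0.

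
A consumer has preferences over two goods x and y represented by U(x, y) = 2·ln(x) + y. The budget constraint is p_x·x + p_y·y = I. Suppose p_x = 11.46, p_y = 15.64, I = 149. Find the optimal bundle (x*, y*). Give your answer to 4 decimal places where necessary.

At the given prices: x* = 2·15.64/11.46 = 2.7295, and y* = 7.5269.

x* = 2.7295, y* = 7.5269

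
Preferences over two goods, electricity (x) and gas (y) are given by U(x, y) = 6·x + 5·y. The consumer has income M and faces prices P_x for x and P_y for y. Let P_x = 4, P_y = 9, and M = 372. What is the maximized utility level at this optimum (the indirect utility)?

V = 558

Linear utility — the consumer picks whichever good has higher MU/price: 6/4 = 1.5 vs 5/9 = 0.5556.
x gives more utility per dollar, so spend all income on x: x* = M/P_x, y* = 0.
Numerically: x* = 93, y* = 0.
Utility at the optimum: U(93, 0) = 558.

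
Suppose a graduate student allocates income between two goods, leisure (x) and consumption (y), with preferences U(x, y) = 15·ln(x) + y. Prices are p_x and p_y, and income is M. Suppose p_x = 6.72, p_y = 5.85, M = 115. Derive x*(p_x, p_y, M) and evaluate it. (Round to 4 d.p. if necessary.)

Set MRS = p_x/p_y: (15/x)/1 = p_x/p_y.
So x*(p_x,p_y) = 15·p_y/p_x, independent of income; and y* = (M − 15·p_y)/p_y.
At the given prices: x* = 15·5.85/6.72 = 13.058.

x* = 13.058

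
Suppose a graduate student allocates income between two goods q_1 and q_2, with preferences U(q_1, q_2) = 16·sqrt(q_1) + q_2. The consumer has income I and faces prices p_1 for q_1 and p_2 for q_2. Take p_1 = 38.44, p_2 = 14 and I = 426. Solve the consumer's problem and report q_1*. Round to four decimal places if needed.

q_1* = 8.4892

Set MRS = p_1/p_2: 8·q_1^(−1/2) = p_1/p_2.
Solve: √q_1 = 8·p_2/p_1, so q_1*(p_1,p_2) = (8·p_2/p_1)², and q_2* = (I − p_1·q_1*)/p_2.
Plugging in: q_1* = (8·14/38.44)² = 8.4892.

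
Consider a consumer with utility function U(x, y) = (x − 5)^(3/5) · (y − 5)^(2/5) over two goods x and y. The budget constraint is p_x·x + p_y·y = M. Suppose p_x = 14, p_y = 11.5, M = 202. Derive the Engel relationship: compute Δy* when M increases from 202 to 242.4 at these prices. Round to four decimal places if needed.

Δy* = 1.4052

MRS = (3/2)·(y−5)/(x−5). Tangency with p_x/p_y gives y−5 = (2/3)·(p_x/p_y)·(x−5).
After buying the subsistence bundle (5, 5), a share 0.6 of the remaining income goes to x: x* = 5 + 0.6·(M − 5p_x − 5p_y)/p_x.
Discretionary income = 202 − 5·14 − 5·11.5 = 74.5; y* = 5 + 0.4·74.5/11.5 = 7.5913.
At M' = 242.4: y* = 8.9965. Change: 8.9965 − 7.5913 = 1.4052.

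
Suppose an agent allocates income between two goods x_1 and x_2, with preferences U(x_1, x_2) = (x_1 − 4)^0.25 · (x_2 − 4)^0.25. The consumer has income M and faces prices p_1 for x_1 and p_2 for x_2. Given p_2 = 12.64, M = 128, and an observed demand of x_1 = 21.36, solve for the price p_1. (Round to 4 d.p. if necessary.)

p_1 = 2

MRS = (x_2−4)/(x_1−4). Tangency with p_1/p_2 gives x_2−4 = (p_1/p_2)·(x_1−4).
After buying the subsistence bundle (4, 4), a share 0.5 of the remaining income goes to x_1: x_1* = 4 + 0.5·(M − 4p_1 − 4p_2)/p_1.
Set x_1* = 21.36 in the demand function and solve for p_1: p_1 = 2.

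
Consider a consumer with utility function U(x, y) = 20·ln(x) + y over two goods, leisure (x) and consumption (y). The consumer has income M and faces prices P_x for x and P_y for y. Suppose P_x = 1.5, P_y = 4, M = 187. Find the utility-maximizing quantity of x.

x* = 53.3333

At the given prices: x* = 20·4/1.5 = 53.3333.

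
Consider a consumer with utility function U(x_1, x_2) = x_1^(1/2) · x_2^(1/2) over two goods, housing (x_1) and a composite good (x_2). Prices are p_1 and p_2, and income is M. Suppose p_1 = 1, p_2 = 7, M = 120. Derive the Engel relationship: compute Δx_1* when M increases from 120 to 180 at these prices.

Δx_1* = 30

MU_x_1/MU_x_2 = (0.5·x_2)/(0.5·x_1); tangency sets this equal to p_1/p_2.
So 0.5·p_2·x_2 = 0.5·p_1·x_1; combined with the budget, a share 0.5 of income goes to x_1.
Demand: x_1*(p_1,p_2,M) = 0.5·M/p_1 and x_2* = 0.5·M/p_2.
At p_1=1, p_2=7, M=120: x_1* = 0.5·120/1 = 60.
At M' = 180: x_1* = 90. Change: 90 − 60 = 30.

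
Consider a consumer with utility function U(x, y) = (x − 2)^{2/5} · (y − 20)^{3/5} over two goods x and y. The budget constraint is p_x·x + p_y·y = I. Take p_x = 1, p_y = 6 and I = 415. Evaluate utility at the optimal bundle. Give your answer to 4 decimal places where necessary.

V = 51.0143

This is Cobb-Douglas in (x−2, y−20): tangency gives 0.4·p_y·(y−20) = 0.6·p_x·(x−2).
Substituting into the budget: x* = 2 + 0.4·(I − 2·p_x − 20·p_y)/p_x, and y* = 20 + 0.6·(…)/p_y.
Discretionary income = 415 − 2·1 − 20·6 = 293; x* = 2 + 0.4·293/1 = 119.2; y* = 20 + 0.6·293/6 = 49.3.
Utility at the optimum: U(119.2, 49.3) = 51.0143.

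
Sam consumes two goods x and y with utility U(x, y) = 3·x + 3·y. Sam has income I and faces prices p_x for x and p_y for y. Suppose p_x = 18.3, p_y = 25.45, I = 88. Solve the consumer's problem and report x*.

x* = 4.8087

Linear utility — the consumer picks whichever good has higher MU/price: 3/18.3 = 0.1639 vs 3/25.45 = 0.1179.
x gives more utility per dollar, so spend all income on x: x* = I/p_x, y* = 0.
Numerically: x* = 4.8087, y* = 0.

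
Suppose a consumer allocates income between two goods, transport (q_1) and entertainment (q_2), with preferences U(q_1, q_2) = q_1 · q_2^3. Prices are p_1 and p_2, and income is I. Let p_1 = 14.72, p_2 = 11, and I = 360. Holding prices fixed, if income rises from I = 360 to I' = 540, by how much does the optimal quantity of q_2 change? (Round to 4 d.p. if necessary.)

Tangency: MRS = (1/3)·q_2/q_1 = p_1/p_2.
Rearranging, p_2·q_2 = 3·p_1·q_1. Substituting into the budget gives p_1·q_1·(1 + 3) = I.
Demand: q_1*(p_1,p_2,I) = 0.25·I/p_1 and q_2* = 0.75·I/p_2.
At p_1=14.72, p_2=11, I=360: q_2* = 0.75·360/11 = 24.5455.
At I' = 540: q_2* = 36.8182. Change: 36.8182 − 24.5455 = 12.2727.

Δq_2* = 12.2727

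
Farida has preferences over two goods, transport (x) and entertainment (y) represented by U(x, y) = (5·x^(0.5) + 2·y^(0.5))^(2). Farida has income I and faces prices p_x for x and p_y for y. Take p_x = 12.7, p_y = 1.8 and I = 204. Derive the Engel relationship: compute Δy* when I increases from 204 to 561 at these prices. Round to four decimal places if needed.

Δy* = 105.1705

From the CES first-order condition, (5/2)·(y/x)^(0.5) = p_x/p_y.
Hence y/x = ((2/5)·p_x/p_y)^(1/(0.5)), i.e. raised to the 2 power.
Substitute y = (y/x)·x into the budget: x* = I/(p_x + p_y·(y/x)).
Numerically y/x = 7.964938, so x* = 204/(12.7 + 1.8·7.964938) = 7.5452 and y* = 7.964938·7.5452 = 60.0974.
At I' = 561: y* = 165.2679. Change: 165.2679 − 60.0974 = 105.1705.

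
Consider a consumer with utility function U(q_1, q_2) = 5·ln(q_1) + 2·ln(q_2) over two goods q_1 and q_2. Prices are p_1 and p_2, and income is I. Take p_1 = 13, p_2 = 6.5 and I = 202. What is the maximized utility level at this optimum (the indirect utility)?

V = 16.4016

At p_1=13, p_2=6.5, I=202: q_1* = 5/7·202/13 = 11.0989, q_2* = 8.8791.
Utility at the optimum: U(11.0989, 8.8791) = 16.4016.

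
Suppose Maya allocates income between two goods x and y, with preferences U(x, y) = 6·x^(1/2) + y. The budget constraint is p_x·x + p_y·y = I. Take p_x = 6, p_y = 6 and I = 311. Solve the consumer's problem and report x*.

x* = 9

MU_x = 3/√x, MU_y = 1. Tangency: 3/√x = p_x/p_y.
Solve: √x = 3·p_y/p_x, so x*(p_x,p_y) = (3·p_y/p_x)², and y* = (I − p_x·x*)/p_y.
Plugging in: x* = (3·6/6)² = 9.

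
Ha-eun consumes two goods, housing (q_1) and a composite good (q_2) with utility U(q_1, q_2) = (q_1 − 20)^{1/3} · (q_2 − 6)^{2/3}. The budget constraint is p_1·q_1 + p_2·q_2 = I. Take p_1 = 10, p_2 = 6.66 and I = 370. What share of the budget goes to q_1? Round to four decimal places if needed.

This is Cobb-Douglas in (q_1−20, q_2−6): tangency gives 1/3·p_2·(q_2−6) = 2/3·p_1·(q_1−20).
After buying the subsistence bundle (20, 6), a share 1/3 of the remaining income goes to q_1: q_1* = 20 + 1/3·(I − 20p_1 − 6p_2)/p_1.
Discretionary income = 370 − 20·10 − 6·6.66 = 130.04; q_1* = 20 + 1/3·130.04/10 = 24.3347; q_2* = 6 + 2/3·130.04/6.66 = 19.017.
Expenditure on q_1: 10·24.3347 = 243.3467; share = 0.6577.

share on q_1 = 0.6577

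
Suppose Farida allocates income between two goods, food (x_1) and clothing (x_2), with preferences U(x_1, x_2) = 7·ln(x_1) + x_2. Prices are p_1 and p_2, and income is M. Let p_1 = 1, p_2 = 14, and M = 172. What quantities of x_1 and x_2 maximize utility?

x_1* = 98, x_2* = 5.2857

Set MRS = p_1/p_2: (7/x_1)/1 = p_1/p_2.
So x_1*(p_1,p_2) = 7·p_2/p_1, independent of income; and x_2* = (M − 7·p_2)/p_2.
At the given prices: x_1* = 7·14/1 = 98, and x_2* = 5.2857.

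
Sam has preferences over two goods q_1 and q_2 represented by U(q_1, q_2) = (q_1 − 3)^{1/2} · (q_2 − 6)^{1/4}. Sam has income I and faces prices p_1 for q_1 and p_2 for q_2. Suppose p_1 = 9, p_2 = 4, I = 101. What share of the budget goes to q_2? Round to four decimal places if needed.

share on q_2 = 0.4026

This is Cobb-Douglas in (q_1−3, q_2−6): tangency gives 0.5·p_2·(q_2−6) = 0.25·p_1·(q_1−3).
After buying the subsistence bundle (3, 6), a share 2/3 of the remaining income goes to q_1: q_1* = 3 + 2/3·(I − 3p_1 − 6p_2)/p_1.
Discretionary income = 101 − 3·9 − 6·4 = 50; q_1* = 3 + 2/3·50/9 = 6.7037; q_2* = 6 + 1/3·50/4 = 10.1667.
Expenditure on q_2: 4·10.1667 = 40.6667; share = 0.4026.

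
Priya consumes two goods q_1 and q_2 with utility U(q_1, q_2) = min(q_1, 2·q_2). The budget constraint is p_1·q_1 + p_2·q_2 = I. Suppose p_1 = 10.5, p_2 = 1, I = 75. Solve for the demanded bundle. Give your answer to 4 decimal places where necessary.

q_1* = 6.8182, q_2* = 3.4091

Leontief preferences: the optimum is at the kink where q_1/2 = q_2/1, i.e. q_2 = (1/2)·q_1.
Budget: p_1·q_1 + p_2·(1/2)·q_1 = I, so (2·p_1 + p_2)·q_1 = 2·I.
Demand: q_1*(p_1,p_2,I) = 2·I/(2·p_1 + p_2), q_2* = I/(2·p_1 + p_2).
Here 2·10.5 + 1 = 22, giving q_1* = 6.8182 and q_2* = 3.4091.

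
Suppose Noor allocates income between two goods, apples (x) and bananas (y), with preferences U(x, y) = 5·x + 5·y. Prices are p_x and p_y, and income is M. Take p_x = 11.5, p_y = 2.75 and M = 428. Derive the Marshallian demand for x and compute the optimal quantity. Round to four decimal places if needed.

Linear utility — the consumer picks whichever good has higher MU/price: 5/11.5 = 0.4348 vs 5/2.75 = 1.8182.
y gives more utility per dollar, so spend all income on y: y* = M/p_y, x* = 0.
Numerically: x* = 0, y* = 155.6364.

x* = 0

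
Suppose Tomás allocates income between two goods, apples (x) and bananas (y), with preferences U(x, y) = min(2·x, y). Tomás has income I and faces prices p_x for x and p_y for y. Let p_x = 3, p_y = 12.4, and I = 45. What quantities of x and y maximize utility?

x* = 1.6187, y* = 3.2374

Leontief preferences: the optimum is at the kink where x/1 = y/2, i.e. y = 2·x.
Budget: p_x·x + p_y·2·x = I, so (p_x + 2·p_y)·x = I.
Demand: x*(p_x,p_y,I) = I/(p_x + 2·p_y), y* = 2·I/(p_x + 2·p_y).
Here 3 + 2·12.4 = 27.8, giving x* = 1.6187 and y* = 3.2374.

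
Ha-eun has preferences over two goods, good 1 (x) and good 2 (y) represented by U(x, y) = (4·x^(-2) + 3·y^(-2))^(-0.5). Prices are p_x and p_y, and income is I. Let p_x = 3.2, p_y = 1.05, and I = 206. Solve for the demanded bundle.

MRS = MU_x/MU_y = (4/3)·(y/x)^(3). Set equal to p_x/p_y.
Hence y/x = ((3/4)·p_x/p_y)^(1/(3)), i.e. raised to the 1/3 power.
With the ratio pinned down, the budget gives x* = I/(p_x + p_y·(y/x)) and y* = (y/x)·x*.
Numerically y/x = 1.317268, so x* = 206/(3.2 + 1.05·1.317268) = 44.9474 and y* = 1.317268·44.9474 = 59.2078.

x* = 44.9474, y* = 59.2078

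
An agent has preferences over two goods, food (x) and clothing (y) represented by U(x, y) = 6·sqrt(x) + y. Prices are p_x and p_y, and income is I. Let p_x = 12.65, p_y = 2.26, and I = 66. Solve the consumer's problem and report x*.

x* = 0.2873

MU_x = 3/√x, MU_y = 1. Tangency: 3/√x = p_x/p_y.
Thus x* = (3·p_y/p_x)² — independent of I — with the rest of income spent on y.
Plugging in: x* = (3·2.26/12.65)² = 0.2873.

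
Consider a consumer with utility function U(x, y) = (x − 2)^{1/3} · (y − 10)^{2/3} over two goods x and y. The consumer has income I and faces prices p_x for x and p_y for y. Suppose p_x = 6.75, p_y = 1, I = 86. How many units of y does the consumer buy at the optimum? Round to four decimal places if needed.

y* = 51.6667

MRS = (1/2)·(y−10)/(x−2). Tangency with p_x/p_y gives y−10 = 2·(p_x/p_y)·(x−2).
After buying the subsistence bundle (2, 10), a share 1/3 of the remaining income goes to x: x* = 2 + 1/3·(I − 2p_x − 10p_y)/p_x.
Discretionary income = 86 − 2·6.75 − 10·1 = 62.5; y* = 10 + 2/3·62.5/1 = 51.6667.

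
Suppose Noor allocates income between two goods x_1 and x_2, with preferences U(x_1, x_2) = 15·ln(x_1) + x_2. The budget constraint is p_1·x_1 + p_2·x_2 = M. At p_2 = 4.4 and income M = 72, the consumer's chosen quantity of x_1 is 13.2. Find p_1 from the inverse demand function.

p_1 = 5

Set MRS = p_1/p_2: (15/x_1)/1 = p_1/p_2.
So x_1*(p_1,p_2) = 15·p_2/p_1, independent of income; and x_2* = (M − 15·p_2)/p_2.
Set x_1* = 13.2 in the demand function and solve for p_1: p_1 = 5.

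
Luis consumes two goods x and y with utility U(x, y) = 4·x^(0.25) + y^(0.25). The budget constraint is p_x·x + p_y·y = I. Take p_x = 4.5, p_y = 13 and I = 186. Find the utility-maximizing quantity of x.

MRS = MU_x/MU_y = 4·(y/x)^(0.75). Set equal to p_x/p_y.
Solve for the ratio: y/x = [(1/4)·p_x/p_y]^(4/3).
With the ratio pinned down, the budget gives x* = I/(p_x + p_y·(y/x)) and y* = (y/x)·x*.
Numerically y/x = 0.038278, so x* = 186/(4.5 + 13·0.038278) = 37.2178.

x* = 37.2178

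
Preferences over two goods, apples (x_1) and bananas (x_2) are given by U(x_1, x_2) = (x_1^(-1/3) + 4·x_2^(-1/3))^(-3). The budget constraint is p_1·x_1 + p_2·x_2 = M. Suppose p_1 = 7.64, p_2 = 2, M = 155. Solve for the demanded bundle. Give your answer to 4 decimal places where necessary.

x_1* = 6.7109, x_2* = 51.8645

MU_x_1 ∝ x_1^(-4/3), MU_x_2 ∝ 4·x_2^(-4/3), so MRS = (1/4)·(x_2/x_1)^(4/3) = p_1/p_2.
Solve for the ratio: x_2/x_1 = [4·p_1/p_2]^(0.75).
With the ratio pinned down, the budget gives x_1* = M/(p_1 + p_2·(x_2/x_1)) and x_2* = (x_2/x_1)·x_1*.
Numerically x_2/x_1 = 7.728452, so x_1* = 155/(7.64 + 2·7.728452) = 6.7109 and x_2* = 7.728452·6.7109 = 51.8645.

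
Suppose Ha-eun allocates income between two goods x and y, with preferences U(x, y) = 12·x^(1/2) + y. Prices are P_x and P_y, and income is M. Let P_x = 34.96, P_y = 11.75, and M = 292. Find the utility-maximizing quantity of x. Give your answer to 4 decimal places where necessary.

x* = 4.0666

Utility is quasi-linear in y; the FOC for x is 6/√x = P_x/P_y.
Solve: √x = 6·P_y/P_x, so x*(P_x,P_y) = (6·P_y/P_x)², and y* = (M − P_x·x*)/P_y.
Plugging in: x* = (6·11.75/34.96)² = 4.0666.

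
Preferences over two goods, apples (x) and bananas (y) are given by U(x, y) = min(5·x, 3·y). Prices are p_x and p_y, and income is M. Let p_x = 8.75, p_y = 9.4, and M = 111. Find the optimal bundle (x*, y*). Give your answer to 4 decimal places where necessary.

x* = 4.5461, y* = 7.5768

Leontief preferences: the optimum is at the kink where x/3 = y/5, i.e. y = (5/3)·x.
Budget: p_x·x + p_y·(5/3)·x = M, so (3·p_x + 5·p_y)·x = 3·M.
Demand: x*(p_x,p_y,M) = 3·M/(3·p_x + 5·p_y), y* = 5·M/(3·p_x + 5·p_y).
Here 3·8.75 + 5·9.4 = 73.25, giving x* = 4.5461 and y* = 7.5768.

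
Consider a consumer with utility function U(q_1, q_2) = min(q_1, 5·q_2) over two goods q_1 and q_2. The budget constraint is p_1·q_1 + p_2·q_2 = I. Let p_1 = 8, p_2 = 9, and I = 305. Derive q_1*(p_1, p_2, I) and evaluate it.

Leontief preferences: the optimum is at the kink where q_1/5 = q_2/1, i.e. q_2 = (1/5)·q_1.
Budget: p_1·q_1 + p_2·(1/5)·q_1 = I, so (5·p_1 + p_2)·q_1 = 5·I.
Demand: q_1*(p_1,p_2,I) = 5·I/(5·p_1 + p_2), q_2* = I/(5·p_1 + p_2).
Here 5·8 + 9 = 49, giving q_1* = 31.1224.

q_1* = 31.1224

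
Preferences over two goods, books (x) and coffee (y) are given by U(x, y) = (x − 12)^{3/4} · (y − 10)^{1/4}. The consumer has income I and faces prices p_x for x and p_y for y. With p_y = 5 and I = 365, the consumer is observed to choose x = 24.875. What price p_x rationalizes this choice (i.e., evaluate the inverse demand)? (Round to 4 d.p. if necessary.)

p_x = 10.8

This is Cobb-Douglas in (x−12, y−10): tangency gives 0.75·p_y·(y−10) = 0.25·p_x·(x−12).
Substituting into the budget: x* = 12 + 0.75·(I − 12·p_x − 10·p_y)/p_x, and y* = 10 + 0.25·(…)/p_y.
Set x* = 24.875 in the demand function and solve for p_x: p_x = 10.8.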